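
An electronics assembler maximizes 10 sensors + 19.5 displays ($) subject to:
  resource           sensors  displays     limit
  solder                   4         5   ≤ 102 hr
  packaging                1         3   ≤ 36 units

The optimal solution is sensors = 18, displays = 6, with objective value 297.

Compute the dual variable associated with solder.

1.5

Both solder and packaging are binding at x*.
From A_Bᵀ y = c: 4·y_solder + 1·y_packaging = 10; 5·y_solder + 3·y_packaging = 19.5.
Solving: y_solder = 1.5, y_packaging = 4.
Shadow price of solder = 1.5.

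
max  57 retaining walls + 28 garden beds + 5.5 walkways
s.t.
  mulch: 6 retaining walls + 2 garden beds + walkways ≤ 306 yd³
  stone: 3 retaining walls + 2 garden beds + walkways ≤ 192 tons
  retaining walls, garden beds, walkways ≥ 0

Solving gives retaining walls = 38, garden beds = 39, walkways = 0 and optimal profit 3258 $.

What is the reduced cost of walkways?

-8.5

At the optimum: mulch uses 306 of 306 (binding); stone uses 192 of 192 (binding).
From A_Bᵀ y = c: 6·y_mulch + 3·y_stone = 57; 2·y_mulch + 2·y_stone = 28.
This yields shadow prices y_mulch = 5, y_stone = 9.
Reduced cost of walkways: c₃ − yᵀa₃ = 5.5 − (5·1 + 9·1) = 5.5 − 14 = -8.5.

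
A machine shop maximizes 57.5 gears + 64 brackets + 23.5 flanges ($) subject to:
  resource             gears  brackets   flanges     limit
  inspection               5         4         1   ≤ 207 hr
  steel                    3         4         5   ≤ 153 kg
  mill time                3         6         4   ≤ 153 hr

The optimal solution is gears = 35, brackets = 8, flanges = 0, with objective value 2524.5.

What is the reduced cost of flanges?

-5

Binding: inspection and mill time. Non-binding: steel (16 unused).
Since steel is not tight, its dual is 0.
From A_Bᵀ y = c: 5·y_inspection + 3·y_mill time = 57.5; 4·y_inspection + 6·y_mill time = 64.
→ y_inspection = 8.5 and y_mill time = 5.
Reduced cost of flanges: c₃ − yᵀa₃ = 23.5 − (8.5·1 + 5·4) = 23.5 − 28.5 = -5.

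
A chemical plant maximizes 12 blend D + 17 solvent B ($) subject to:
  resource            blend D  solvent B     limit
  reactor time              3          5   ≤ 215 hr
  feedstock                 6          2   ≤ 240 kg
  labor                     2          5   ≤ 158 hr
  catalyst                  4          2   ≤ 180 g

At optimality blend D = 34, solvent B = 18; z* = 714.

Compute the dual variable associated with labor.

Check each constraint at x*: reactor time 192/215 (slack 23); feedstock 240/240 (tight); labor 158/158 (tight); catalyst 172/180 (slack 8).
By complementary slackness, y = 0 for the non-binding constraints.
The binding rows give the dual system: 6·y_feedstock + 2·y_labor = 12 and 2·y_feedstock + 5·y_labor = 17.
This yields shadow prices y_feedstock = 1, y_labor = 3.
Shadow price of labor = 3.

3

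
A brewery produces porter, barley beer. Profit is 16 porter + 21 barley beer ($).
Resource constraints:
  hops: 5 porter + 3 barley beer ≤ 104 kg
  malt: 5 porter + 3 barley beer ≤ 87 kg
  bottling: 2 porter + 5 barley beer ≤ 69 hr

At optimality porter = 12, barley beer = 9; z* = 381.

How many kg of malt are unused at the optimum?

0

malt used = 5·12 + 3·9 = 87; slack = 87 − 87 = 0.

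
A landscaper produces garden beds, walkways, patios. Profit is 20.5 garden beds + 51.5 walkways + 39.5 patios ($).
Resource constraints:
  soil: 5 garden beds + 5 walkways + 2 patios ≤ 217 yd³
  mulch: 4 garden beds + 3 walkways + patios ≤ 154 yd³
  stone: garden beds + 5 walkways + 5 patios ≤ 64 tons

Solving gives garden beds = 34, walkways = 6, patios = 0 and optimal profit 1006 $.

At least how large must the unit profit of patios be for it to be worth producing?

Check each constraint at x*: soil 200/217 (slack 17); mulch 154/154 (tight); stone 64/64 (tight).
Slack constraints have shadow price 0 (complementary slackness).
Dual feasibility on the basic columns requires 4·y_mulch + 1·y_stone = 20.5, 3·y_mulch + 5·y_stone = 51.5.
Solving: y_mulch = 3, y_stone = 8.5.
patios enters the basis when its profit ≥ yᵀa₃ = 3·1 + 8.5·5 = 45.5.

45.5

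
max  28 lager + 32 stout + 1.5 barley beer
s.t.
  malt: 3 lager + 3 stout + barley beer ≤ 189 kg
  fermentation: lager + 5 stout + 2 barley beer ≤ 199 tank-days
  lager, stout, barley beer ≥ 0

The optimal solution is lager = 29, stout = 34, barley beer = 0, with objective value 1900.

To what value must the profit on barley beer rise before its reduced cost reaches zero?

11

Check each constraint at x*: malt 189/189 (tight); fermentation 199/199 (tight).
The binding rows give the dual system: 3·y_malt + 1·y_fermentation = 28 and 3·y_malt + 5·y_fermentation = 32.
Solving: y_malt = 9, y_fermentation = 1.
barley beer enters the basis when its profit ≥ yᵀa₃ = 9·1 + 1·2 = 11.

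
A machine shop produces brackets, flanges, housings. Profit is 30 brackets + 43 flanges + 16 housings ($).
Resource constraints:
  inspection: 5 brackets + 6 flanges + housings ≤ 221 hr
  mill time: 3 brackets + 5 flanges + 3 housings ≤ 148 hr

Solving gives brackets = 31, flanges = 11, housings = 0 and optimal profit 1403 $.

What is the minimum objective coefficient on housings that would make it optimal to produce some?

Both inspection and mill time are binding at x*.
The binding rows give the dual system: 5·y_inspection + 3·y_mill time = 30 and 6·y_inspection + 5·y_mill time = 43.
This yields shadow prices y_inspection = 3, y_mill time = 5.
housings enters the basis when its profit ≥ yᵀa₃ = 3·1 + 5·3 = 18.

18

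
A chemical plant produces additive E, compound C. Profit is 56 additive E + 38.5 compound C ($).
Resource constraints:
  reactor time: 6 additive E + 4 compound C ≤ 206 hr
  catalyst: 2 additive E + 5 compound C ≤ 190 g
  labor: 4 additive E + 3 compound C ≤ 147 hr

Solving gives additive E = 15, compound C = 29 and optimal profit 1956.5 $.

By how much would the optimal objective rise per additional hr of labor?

3.5

At the optimum: reactor time uses 206 of 206 (binding); catalyst uses 175 of 190 (slack = 15); labor uses 147 of 147 (binding).
Slack constraints have shadow price 0 (complementary slackness).
Dual feasibility on the basic columns requires 6·y_reactor time + 4·y_labor = 56, 4·y_reactor time + 3·y_labor = 38.5.
This yields shadow prices y_reactor time = 7, y_labor = 3.5.
Shadow price of labor = 3.5.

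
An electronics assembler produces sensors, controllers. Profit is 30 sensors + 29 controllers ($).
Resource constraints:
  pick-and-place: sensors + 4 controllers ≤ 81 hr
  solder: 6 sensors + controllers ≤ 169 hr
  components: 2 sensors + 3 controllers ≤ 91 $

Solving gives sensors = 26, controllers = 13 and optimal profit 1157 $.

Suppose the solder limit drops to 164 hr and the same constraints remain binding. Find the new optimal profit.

1147

Binding: solder and components. Non-binding: pick-and-place (3 unused).
Since pick-and-place is not tight, its dual is 0.
From A_Bᵀ y = c: 6·y_solder + 2·y_components = 30; 1·y_solder + 3·y_components = 29.
Solving: y_solder = 2, y_components = 9.
Δz = y_solder·Δb = 2 × (-5) = -10, so new z* = 1157 − 10 = 1147.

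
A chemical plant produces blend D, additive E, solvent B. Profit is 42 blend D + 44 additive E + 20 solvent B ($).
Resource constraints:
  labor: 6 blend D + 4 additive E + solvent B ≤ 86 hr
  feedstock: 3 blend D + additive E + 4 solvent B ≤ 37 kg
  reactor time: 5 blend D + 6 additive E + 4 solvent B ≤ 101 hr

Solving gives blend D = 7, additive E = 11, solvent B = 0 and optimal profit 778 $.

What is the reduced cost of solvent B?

Check each constraint at x*: labor 86/86 (tight); feedstock 32/37 (slack 5); reactor time 101/101 (tight).
By complementary slackness, y = 0 for the non-binding constraint.
Dual feasibility on the basic columns requires 6·y_labor + 5·y_reactor time = 42, 4·y_labor + 6·y_reactor time = 44.
Solving: y_labor = 2, y_reactor time = 6.
Reduced cost of solvent B: c₃ − yᵀa₃ = 20 − (2·1 + 6·4) = 20 − 26 = -6.

-6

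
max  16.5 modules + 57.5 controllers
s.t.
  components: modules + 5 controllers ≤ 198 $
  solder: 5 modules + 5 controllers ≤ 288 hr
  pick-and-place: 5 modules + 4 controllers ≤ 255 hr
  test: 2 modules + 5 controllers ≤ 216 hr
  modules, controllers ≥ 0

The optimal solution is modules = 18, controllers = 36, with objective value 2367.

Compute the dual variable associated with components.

Binding: components and test. Non-binding: solder (18 unused), pick-and-place (21 unused).
Slack constraints have shadow price 0 (complementary slackness).
Dual feasibility on the basic columns requires 1·y_components + 2·y_test = 16.5, 5·y_components + 5·y_test = 57.5.
This yields shadow prices y_components = 6.5, y_test = 5.
Shadow price of components = 6.5.

6.5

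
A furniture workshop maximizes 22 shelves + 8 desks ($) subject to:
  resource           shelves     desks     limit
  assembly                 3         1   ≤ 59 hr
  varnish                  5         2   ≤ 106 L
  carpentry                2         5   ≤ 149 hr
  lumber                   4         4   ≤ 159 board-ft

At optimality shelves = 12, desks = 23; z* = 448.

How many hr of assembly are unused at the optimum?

0

assembly used = 3·12 + 1·23 = 59; slack = 59 − 59 = 0.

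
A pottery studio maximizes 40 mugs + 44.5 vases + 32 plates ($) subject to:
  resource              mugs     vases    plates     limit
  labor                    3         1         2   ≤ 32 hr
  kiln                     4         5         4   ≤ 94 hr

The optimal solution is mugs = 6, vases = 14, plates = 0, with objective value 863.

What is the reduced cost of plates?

Both labor and kiln are binding at x*.
Dual feasibility on the basic columns requires 3·y_labor + 4·y_kiln = 40, 1·y_labor + 5·y_kiln = 44.5.
→ y_labor = 2 and y_kiln = 8.5.
Reduced cost of plates: c₃ − yᵀa₃ = 32 − (2·2 + 8.5·4) = 32 − 38 = -6.

-6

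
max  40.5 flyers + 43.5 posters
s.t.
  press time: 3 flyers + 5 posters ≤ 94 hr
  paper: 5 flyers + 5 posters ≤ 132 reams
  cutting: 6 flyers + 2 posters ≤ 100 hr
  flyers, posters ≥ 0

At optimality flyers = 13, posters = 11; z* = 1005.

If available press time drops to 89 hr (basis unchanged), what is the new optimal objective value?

967.5

At the optimum: press time uses 94 of 94 (binding); paper uses 120 of 132 (slack = 12); cutting uses 100 of 100 (binding).
Slack constraints have shadow price 0 (complementary slackness).
From A_Bᵀ y = c: 3·y_press time + 6·y_cutting = 40.5; 5·y_press time + 2·y_cutting = 43.5.
Solving: y_press time = 7.5, y_cutting = 3.
Δz = y_press time·Δb = 7.5 × (-5) = -37.5, so new z* = 1005 − 37.5 = 967.5.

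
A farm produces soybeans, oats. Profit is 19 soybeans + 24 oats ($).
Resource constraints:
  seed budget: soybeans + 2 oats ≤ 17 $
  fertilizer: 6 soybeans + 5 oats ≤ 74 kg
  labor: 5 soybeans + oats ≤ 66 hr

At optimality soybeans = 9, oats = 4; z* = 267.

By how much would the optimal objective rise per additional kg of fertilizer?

2

Binding: seed budget and fertilizer. Non-binding: labor (17 unused).
By complementary slackness, y = 0 for the non-binding constraint.
From A_Bᵀ y = c: 1·y_seed budget + 6·y_fertilizer = 19; 2·y_seed budget + 5·y_fertilizer = 24.
→ y_seed budget = 7 and y_fertilizer = 2.
Shadow price of fertilizer = 2.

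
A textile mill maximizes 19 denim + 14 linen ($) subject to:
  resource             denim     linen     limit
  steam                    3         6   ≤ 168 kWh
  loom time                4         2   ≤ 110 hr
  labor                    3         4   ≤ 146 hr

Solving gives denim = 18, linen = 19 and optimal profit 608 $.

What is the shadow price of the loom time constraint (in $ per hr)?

Check each constraint at x*: steam 168/168 (tight); loom time 110/110 (tight); labor 130/146 (slack 16).
By complementary slackness, y = 0 for the non-binding constraint.
The binding rows give the dual system: 3·y_steam + 4·y_loom time = 19 and 6·y_steam + 2·y_loom time = 14.
This yields shadow prices y_steam = 1, y_loom time = 4.
Shadow price of loom time = 4.

4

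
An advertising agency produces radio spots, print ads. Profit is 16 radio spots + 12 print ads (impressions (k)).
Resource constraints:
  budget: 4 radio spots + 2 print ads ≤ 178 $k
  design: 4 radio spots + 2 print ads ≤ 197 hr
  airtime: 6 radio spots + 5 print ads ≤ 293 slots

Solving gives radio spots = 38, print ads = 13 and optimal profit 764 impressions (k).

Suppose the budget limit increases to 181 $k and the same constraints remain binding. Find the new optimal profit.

767

Binding: budget and airtime. Non-binding: design (19 unused).
Since design is not tight, its dual is 0.
Dual feasibility on the basic columns requires 4·y_budget + 6·y_airtime = 16, 2·y_budget + 5·y_airtime = 12.
This yields shadow prices y_budget = 1, y_airtime = 2.
Δz = y_budget·Δb = 1 × (3) = 3, so new z* = 764 + 3 = 767.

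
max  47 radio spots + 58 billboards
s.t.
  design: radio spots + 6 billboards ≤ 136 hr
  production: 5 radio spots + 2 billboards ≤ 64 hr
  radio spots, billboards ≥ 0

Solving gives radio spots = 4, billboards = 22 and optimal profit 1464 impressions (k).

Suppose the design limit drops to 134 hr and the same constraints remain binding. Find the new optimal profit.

1450

At the optimum: design uses 136 of 136 (binding); production uses 64 of 64 (binding).
Dual feasibility on the basic columns requires 1·y_design + 5·y_production = 47, 6·y_design + 2·y_production = 58.
This yields shadow prices y_design = 7, y_production = 8.
Δz = y_design·Δb = 7 × (-2) = -14, so new z* = 1464 − 14 = 1450.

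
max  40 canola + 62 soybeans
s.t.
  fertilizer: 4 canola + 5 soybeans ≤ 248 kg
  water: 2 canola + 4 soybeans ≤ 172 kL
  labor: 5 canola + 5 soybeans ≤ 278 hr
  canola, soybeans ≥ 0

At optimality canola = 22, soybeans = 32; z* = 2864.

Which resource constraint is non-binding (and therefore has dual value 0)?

labor

fertilizer: 248/248 (binding)
water: 172/172 (binding)
labor: 270/278 (slack 8)
By complementary slackness, a constraint with positive slack has shadow price 0 → labor.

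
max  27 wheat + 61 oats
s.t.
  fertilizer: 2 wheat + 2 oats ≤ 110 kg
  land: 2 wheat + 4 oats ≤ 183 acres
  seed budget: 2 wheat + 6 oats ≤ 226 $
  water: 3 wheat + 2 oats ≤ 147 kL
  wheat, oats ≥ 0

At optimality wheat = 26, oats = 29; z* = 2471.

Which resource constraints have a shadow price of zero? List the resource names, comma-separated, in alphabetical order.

fertilizer: 110/110 (binding)
land: 168/183 (slack 15)
seed budget: 226/226 (binding)
water: 136/147 (slack 11)
By complementary slackness, a constraint with positive slack has shadow price 0 → land, water.

land, water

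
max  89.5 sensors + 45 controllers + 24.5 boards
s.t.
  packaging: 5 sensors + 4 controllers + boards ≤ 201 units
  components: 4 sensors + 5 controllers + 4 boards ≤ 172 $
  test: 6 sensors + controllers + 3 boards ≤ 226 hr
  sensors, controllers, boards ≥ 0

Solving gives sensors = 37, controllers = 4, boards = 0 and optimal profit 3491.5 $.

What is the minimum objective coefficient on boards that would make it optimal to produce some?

30.5

Check each constraint at x*: packaging 201/201 (tight); components 168/172 (slack 4); test 226/226 (tight).
Slack constraints have shadow price 0 (complementary slackness).
The binding rows give the dual system: 5·y_packaging + 6·y_test = 89.5 and 4·y_packaging + 1·y_test = 45.
This yields shadow prices y_packaging = 9.5, y_test = 7.
boards enters the basis when its profit ≥ yᵀa₃ = 9.5·1 + 7·3 = 30.5.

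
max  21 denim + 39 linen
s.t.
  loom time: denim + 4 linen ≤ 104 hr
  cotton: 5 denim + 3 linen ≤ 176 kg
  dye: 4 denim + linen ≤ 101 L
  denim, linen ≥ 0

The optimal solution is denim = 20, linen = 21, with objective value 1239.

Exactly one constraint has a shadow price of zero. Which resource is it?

loom time: 104/104 (binding)
cotton: 163/176 (slack 13)
dye: 101/101 (binding)
By complementary slackness, a constraint with positive slack has shadow price 0 → cotton.

cotton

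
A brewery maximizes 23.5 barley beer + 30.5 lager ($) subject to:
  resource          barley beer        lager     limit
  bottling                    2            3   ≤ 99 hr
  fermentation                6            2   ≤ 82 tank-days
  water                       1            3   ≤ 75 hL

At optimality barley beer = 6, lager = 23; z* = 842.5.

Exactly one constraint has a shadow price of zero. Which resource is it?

bottling: 81/99 (slack 18)
fermentation: 82/82 (binding)
water: 75/75 (binding)
By complementary slackness, a constraint with positive slack has shadow price 0 → bottling.

bottling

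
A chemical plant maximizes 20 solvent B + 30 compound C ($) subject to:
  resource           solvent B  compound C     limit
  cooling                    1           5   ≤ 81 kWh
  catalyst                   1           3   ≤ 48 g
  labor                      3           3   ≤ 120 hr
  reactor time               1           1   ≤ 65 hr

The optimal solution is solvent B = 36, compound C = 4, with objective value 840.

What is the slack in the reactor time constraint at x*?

reactor time used = 1·36 + 1·4 = 40; slack = 65 − 40 = 25.

25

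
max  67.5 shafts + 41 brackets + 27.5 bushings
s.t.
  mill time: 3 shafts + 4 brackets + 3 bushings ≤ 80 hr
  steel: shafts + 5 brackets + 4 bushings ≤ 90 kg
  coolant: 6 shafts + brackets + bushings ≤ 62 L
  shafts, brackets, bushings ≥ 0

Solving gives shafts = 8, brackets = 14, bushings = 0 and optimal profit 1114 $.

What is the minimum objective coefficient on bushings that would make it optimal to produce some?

Binding: mill time and coolant. Non-binding: steel (12 unused).
Slack constraints have shadow price 0 (complementary slackness).
Dual feasibility on the basic columns requires 3·y_mill time + 6·y_coolant = 67.5, 4·y_mill time + 1·y_coolant = 41.
→ y_mill time = 8.5 and y_coolant = 7.
bushings enters the basis when its profit ≥ yᵀa₃ = 8.5·3 + 7·1 = 32.5.

32.5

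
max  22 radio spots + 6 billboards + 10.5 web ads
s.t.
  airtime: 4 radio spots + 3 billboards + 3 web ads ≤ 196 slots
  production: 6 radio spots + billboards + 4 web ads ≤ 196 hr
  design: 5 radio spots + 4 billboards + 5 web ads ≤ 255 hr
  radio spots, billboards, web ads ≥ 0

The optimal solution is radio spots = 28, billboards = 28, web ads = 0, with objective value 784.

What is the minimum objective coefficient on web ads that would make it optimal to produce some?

Check each constraint at x*: airtime 196/196 (tight); production 196/196 (tight); design 252/255 (slack 3).
By complementary slackness, y = 0 for the non-binding constraint.
Dual feasibility on the basic columns requires 4·y_airtime + 6·y_production = 22, 3·y_airtime + 1·y_production = 6.
Solving: y_airtime = 1, y_production = 3.
web ads enters the basis when its profit ≥ yᵀa₃ = 1·3 + 3·4 = 15.

15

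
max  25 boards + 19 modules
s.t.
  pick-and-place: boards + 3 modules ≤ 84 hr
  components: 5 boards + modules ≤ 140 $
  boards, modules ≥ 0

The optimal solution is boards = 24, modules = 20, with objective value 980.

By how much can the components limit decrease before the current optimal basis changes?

Binding constraints: pick-and-place, components. The basis is B = [[1,3],[5,1]] with det -14.
Per unit decrease in components, x* moves by d = (-0.2143, 0.0714).
The basis stays optimal until boards reaches 0; allowable decrease = 112 $.

112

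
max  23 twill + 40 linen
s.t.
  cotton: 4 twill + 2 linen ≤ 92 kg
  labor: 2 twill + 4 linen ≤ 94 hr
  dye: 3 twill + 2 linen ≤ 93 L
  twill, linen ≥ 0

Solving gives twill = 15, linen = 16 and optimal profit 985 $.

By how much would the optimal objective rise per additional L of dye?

0

Binding: cotton and labor. Non-binding: dye (16 unused).
Slack constraints have shadow price 0 (complementary slackness).
Dual feasibility on the basic columns requires 4·y_cotton + 2·y_labor = 23, 2·y_cotton + 4·y_labor = 40.
Solving: y_cotton = 1, y_labor = 9.5.
Shadow price of dye = 0.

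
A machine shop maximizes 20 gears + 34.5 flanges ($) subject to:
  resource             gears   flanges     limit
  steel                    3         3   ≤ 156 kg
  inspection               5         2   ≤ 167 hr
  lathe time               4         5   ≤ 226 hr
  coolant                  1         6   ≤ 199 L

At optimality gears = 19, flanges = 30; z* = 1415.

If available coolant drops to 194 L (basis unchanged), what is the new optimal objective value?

Check each constraint at x*: steel 147/156 (slack 9); inspection 155/167 (slack 12); lathe time 226/226 (tight); coolant 199/199 (tight).
By complementary slackness, y = 0 for the non-binding constraints.
The binding rows give the dual system: 4·y_lathe time + 1·y_coolant = 20 and 5·y_lathe time + 6·y_coolant = 34.5.
Solving: y_lathe time = 4.5, y_coolant = 2.
Δz = y_coolant·Δb = 2 × (-5) = -10, so new z* = 1415 − 10 = 1405.

1405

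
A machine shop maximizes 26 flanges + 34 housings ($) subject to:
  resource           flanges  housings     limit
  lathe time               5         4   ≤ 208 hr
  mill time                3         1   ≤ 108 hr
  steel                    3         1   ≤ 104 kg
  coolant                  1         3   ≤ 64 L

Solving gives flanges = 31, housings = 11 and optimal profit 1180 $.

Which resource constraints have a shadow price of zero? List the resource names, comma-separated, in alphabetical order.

lathe time, mill time

lathe time: 199/208 (slack 9)
mill time: 104/108 (slack 4)
steel: 104/104 (binding)
coolant: 64/64 (binding)
By complementary slackness, a constraint with positive slack has shadow price 0 → lathe time, mill time.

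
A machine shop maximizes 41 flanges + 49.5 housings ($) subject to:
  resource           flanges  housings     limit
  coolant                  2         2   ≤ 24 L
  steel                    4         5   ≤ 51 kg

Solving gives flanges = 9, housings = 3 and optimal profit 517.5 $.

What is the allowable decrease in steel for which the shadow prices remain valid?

3

Binding constraints: coolant, steel. The basis is B = [[2,2],[4,5]] with det 2.
Per unit decrease in steel, x* moves by d = (1, -1).
The basis stays optimal until housings reaches 0; allowable decrease = 3 kg.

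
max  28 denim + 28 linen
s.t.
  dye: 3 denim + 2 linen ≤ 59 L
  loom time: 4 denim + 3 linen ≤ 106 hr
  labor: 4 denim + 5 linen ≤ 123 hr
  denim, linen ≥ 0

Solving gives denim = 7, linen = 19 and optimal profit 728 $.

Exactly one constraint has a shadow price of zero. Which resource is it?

dye: 59/59 (binding)
loom time: 85/106 (slack 21)
labor: 123/123 (binding)
By complementary slackness, a constraint with positive slack has shadow price 0 → loom time.

loom time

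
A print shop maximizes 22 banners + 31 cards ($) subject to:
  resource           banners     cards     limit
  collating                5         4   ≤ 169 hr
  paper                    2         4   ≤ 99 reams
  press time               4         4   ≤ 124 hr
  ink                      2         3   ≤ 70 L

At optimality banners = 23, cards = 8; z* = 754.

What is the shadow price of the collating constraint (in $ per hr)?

0

Check each constraint at x*: collating 147/169 (slack 22); paper 78/99 (slack 21); press time 124/124 (tight); ink 70/70 (tight).
By complementary slackness, y = 0 for the non-binding constraints.
Dual feasibility on the basic columns requires 4·y_press time + 2·y_ink = 22, 4·y_press time + 3·y_ink = 31.
This yields shadow prices y_press time = 1, y_ink = 9.
Shadow price of collating = 0.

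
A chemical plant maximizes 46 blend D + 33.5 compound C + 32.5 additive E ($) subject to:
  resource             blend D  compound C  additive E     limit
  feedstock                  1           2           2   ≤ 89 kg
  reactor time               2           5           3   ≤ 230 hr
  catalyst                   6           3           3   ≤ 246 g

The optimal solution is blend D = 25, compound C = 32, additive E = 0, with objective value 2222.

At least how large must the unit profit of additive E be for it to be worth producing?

Binding: feedstock and catalyst. Non-binding: reactor time (20 unused).
By complementary slackness, y = 0 for the non-binding constraint.
From A_Bᵀ y = c: 1·y_feedstock + 6·y_catalyst = 46; 2·y_feedstock + 3·y_catalyst = 33.5.
→ y_feedstock = 7 and y_catalyst = 6.5.
additive E enters the basis when its profit ≥ yᵀa₃ = 7·2 + 6.5·3 = 33.5.

33.5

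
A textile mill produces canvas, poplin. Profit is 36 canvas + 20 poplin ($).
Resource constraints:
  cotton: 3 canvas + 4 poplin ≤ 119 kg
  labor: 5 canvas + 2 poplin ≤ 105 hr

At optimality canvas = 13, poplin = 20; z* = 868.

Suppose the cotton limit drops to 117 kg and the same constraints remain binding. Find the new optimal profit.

At the optimum: cotton uses 119 of 119 (binding); labor uses 105 of 105 (binding).
From A_Bᵀ y = c: 3·y_cotton + 5·y_labor = 36; 4·y_cotton + 2·y_labor = 20.
This yields shadow prices y_cotton = 2, y_labor = 6.
Δz = y_cotton·Δb = 2 × (-2) = -4, so new z* = 868 − 4 = 864.

864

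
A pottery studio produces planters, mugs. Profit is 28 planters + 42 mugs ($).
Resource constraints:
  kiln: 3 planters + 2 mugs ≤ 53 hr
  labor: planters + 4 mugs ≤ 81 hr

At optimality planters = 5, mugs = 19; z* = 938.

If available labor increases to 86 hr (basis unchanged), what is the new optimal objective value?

973

Check each constraint at x*: kiln 53/53 (tight); labor 81/81 (tight).
The binding rows give the dual system: 3·y_kiln + 1·y_labor = 28 and 2·y_kiln + 4·y_labor = 42.
Solving: y_kiln = 7, y_labor = 7.
Δz = y_labor·Δb = 7 × (5) = 35, so new z* = 938 + 35 = 973.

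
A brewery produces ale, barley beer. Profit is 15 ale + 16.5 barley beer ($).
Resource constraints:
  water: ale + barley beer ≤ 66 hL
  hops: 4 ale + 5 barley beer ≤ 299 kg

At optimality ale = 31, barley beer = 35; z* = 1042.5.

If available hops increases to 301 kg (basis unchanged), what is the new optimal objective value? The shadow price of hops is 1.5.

1045.5

Δb = 2, so new z* = 1042.5 + (1.5)·(2) = 1042.5 + 3 = 1045.5.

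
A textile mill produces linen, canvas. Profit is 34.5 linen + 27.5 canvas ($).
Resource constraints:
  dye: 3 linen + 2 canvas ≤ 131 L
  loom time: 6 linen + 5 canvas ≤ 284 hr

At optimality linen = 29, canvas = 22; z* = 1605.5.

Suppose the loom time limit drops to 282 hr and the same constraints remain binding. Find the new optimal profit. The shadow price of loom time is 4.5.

1596.5

Δb = -2, so new z* = 1605.5 + (4.5)·(-2) = 1605.5 − 9 = 1596.5.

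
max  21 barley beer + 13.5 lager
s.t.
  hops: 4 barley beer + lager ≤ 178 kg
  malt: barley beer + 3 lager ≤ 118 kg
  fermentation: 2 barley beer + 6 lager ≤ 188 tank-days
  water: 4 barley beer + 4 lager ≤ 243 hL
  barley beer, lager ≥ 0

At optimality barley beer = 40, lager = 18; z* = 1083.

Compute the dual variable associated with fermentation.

1.5

At the optimum: hops uses 178 of 178 (binding); malt uses 94 of 118 (slack = 24); fermentation uses 188 of 188 (binding); water uses 232 of 243 (slack = 11).
By complementary slackness, y = 0 for the non-binding constraints.
The binding rows give the dual system: 4·y_hops + 2·y_fermentation = 21 and 1·y_hops + 6·y_fermentation = 13.5.
Solving: y_hops = 4.5, y_fermentation = 1.5.
Shadow price of fermentation = 1.5.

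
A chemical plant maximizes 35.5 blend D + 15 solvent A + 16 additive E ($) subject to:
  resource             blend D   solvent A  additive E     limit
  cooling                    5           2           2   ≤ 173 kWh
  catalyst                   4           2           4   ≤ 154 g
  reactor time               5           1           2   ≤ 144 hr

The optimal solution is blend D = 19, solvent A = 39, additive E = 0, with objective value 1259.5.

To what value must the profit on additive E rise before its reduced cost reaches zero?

19

At the optimum: cooling uses 173 of 173 (binding); catalyst uses 154 of 154 (binding); reactor time uses 134 of 144 (slack = 10).
By complementary slackness, y = 0 for the non-binding constraint.
From A_Bᵀ y = c: 5·y_cooling + 4·y_catalyst = 35.5; 2·y_cooling + 2·y_catalyst = 15.
Solving: y_cooling = 5.5, y_catalyst = 2.
additive E enters the basis when its profit ≥ yᵀa₃ = 5.5·2 + 2·4 = 19.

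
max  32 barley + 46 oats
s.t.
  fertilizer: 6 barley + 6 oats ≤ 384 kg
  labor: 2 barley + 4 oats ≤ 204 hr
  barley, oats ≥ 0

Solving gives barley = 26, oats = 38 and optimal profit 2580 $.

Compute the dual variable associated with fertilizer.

Both fertilizer and labor are binding at x*.
Dual feasibility on the basic columns requires 6·y_fertilizer + 2·y_labor = 32, 6·y_fertilizer + 4·y_labor = 46.
→ y_fertilizer = 3 and y_labor = 7.
Shadow price of fertilizer = 3.

3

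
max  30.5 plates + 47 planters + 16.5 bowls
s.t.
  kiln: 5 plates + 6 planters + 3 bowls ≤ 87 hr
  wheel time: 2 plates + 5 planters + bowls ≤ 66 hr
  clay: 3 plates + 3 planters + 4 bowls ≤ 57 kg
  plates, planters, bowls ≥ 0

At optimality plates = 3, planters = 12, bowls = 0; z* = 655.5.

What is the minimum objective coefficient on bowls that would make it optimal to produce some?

17.5

At the optimum: kiln uses 87 of 87 (binding); wheel time uses 66 of 66 (binding); clay uses 45 of 57 (slack = 12).
Slack constraints have shadow price 0 (complementary slackness).
Dual feasibility on the basic columns requires 5·y_kiln + 2·y_wheel time = 30.5, 6·y_kiln + 5·y_wheel time = 47.
This yields shadow prices y_kiln = 4.5, y_wheel time = 4.
bowls enters the basis when its profit ≥ yᵀa₃ = 4.5·3 + 4·1 = 17.5.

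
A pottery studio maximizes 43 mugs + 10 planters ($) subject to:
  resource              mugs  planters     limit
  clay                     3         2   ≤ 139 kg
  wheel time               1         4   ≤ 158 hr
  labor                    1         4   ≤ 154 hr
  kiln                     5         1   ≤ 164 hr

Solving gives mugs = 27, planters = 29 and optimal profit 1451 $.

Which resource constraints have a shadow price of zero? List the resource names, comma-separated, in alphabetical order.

clay: 139/139 (binding)
wheel time: 143/158 (slack 15)
labor: 143/154 (slack 11)
kiln: 164/164 (binding)
By complementary slackness, a constraint with positive slack has shadow price 0 → labor, wheel time.

labor, wheel time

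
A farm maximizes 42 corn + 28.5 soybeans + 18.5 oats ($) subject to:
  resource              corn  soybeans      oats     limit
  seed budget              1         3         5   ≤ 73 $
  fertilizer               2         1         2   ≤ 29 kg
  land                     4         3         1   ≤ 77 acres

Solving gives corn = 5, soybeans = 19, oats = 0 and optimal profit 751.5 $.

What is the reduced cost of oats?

-1

At the optimum: seed budget uses 62 of 73 (slack = 11); fertilizer uses 29 of 29 (binding); land uses 77 of 77 (binding).
Slack constraints have shadow price 0 (complementary slackness).
Dual feasibility on the basic columns requires 2·y_fertilizer + 4·y_land = 42, 1·y_fertilizer + 3·y_land = 28.5.
→ y_fertilizer = 6 and y_land = 7.5.
Reduced cost of oats: c₃ − yᵀa₃ = 18.5 − (6·2 + 7.5·1) = 18.5 − 19.5 = -1.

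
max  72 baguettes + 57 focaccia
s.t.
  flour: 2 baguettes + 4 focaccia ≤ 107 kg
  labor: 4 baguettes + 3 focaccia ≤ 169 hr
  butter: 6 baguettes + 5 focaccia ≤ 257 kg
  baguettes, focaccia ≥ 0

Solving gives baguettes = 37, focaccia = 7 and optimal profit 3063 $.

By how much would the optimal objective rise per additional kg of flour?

0

Binding: labor and butter. Non-binding: flour (5 unused).
Slack constraints have shadow price 0 (complementary slackness).
The binding rows give the dual system: 4·y_labor + 6·y_butter = 72 and 3·y_labor + 5·y_butter = 57.
This yields shadow prices y_labor = 9, y_butter = 6.
Shadow price of flour = 0.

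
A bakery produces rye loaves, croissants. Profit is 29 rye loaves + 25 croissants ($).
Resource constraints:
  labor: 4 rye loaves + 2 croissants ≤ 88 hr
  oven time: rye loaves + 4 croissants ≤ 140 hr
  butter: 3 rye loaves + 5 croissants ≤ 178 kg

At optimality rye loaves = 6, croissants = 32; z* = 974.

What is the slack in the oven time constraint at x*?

oven time used = 1·6 + 4·32 = 134; slack = 140 − 134 = 6.

6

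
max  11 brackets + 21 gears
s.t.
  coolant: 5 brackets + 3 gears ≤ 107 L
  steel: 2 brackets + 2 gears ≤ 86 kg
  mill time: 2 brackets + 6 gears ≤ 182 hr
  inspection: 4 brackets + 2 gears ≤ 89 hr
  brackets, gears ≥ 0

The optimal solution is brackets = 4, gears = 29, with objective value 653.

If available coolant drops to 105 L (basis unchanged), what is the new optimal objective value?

At the optimum: coolant uses 107 of 107 (binding); steel uses 66 of 86 (slack = 20); mill time uses 182 of 182 (binding); inspection uses 74 of 89 (slack = 15).
By complementary slackness, y = 0 for the non-binding constraints.
From A_Bᵀ y = c: 5·y_coolant + 2·y_mill time = 11; 3·y_coolant + 6·y_mill time = 21.
Solving: y_coolant = 1, y_mill time = 3.
Δz = y_coolant·Δb = 1 × (-2) = -2, so new z* = 653 − 2 = 651.

651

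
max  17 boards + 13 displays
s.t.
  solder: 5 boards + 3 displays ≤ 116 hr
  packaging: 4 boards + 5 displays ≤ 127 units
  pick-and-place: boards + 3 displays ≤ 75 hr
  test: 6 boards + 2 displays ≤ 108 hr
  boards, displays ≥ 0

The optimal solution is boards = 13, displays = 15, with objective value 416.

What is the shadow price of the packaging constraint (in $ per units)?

At the optimum: solder uses 110 of 116 (slack = 6); packaging uses 127 of 127 (binding); pick-and-place uses 58 of 75 (slack = 17); test uses 108 of 108 (binding).
Since solder, pick-and-place are not tight, their duals are 0.
Dual feasibility on the basic columns requires 4·y_packaging + 6·y_test = 17, 5·y_packaging + 2·y_test = 13.
This yields shadow prices y_packaging = 2, y_test = 1.5.
Shadow price of packaging = 2.

2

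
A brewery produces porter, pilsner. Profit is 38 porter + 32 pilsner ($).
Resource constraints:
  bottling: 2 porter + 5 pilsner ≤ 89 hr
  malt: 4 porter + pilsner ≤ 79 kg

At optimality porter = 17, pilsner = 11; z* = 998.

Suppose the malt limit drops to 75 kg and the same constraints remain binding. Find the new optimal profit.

970

Check each constraint at x*: bottling 89/89 (tight); malt 79/79 (tight).
From A_Bᵀ y = c: 2·y_bottling + 4·y_malt = 38; 5·y_bottling + 1·y_malt = 32.
→ y_bottling = 5 and y_malt = 7.
Δz = y_malt·Δb = 7 × (-4) = -28, so new z* = 998 − 28 = 970.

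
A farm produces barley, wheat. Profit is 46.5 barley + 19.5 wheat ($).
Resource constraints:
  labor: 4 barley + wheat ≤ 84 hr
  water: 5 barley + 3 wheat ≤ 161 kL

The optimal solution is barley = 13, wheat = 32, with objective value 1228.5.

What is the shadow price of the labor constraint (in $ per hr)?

6

Check each constraint at x*: labor 84/84 (tight); water 161/161 (tight).
The binding rows give the dual system: 4·y_labor + 5·y_water = 46.5 and 1·y_labor + 3·y_water = 19.5.
Solving: y_labor = 6, y_water = 4.5.
Shadow price of labor = 6.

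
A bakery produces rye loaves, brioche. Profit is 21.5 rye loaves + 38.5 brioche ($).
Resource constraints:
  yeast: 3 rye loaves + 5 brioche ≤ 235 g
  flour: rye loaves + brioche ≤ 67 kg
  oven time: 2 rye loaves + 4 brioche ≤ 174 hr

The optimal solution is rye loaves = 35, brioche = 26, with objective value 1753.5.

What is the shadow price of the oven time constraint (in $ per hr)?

At the optimum: yeast uses 235 of 235 (binding); flour uses 61 of 67 (slack = 6); oven time uses 174 of 174 (binding).
By complementary slackness, y = 0 for the non-binding constraint.
The binding rows give the dual system: 3·y_yeast + 2·y_oven time = 21.5 and 5·y_yeast + 4·y_oven time = 38.5.
→ y_yeast = 4.5 and y_oven time = 4.
Shadow price of oven time = 4.

4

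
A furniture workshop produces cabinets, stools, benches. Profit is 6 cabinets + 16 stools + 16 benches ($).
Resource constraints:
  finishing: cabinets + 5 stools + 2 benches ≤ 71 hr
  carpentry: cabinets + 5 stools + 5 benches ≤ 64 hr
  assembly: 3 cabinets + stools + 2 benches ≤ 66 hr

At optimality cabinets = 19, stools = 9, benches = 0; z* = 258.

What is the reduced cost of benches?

-1

Check each constraint at x*: finishing 64/71 (slack 7); carpentry 64/64 (tight); assembly 66/66 (tight).
By complementary slackness, y = 0 for the non-binding constraint.
The binding rows give the dual system: 1·y_carpentry + 3·y_assembly = 6 and 5·y_carpentry + 1·y_assembly = 16.
This yields shadow prices y_carpentry = 3, y_assembly = 1.
Reduced cost of benches: c₃ − yᵀa₃ = 16 − (3·5 + 1·2) = 16 − 17 = -1.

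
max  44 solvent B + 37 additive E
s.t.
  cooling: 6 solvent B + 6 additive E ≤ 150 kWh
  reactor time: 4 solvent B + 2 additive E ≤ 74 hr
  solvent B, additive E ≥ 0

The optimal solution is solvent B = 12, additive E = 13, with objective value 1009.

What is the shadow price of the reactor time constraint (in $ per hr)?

At the optimum: cooling uses 150 of 150 (binding); reactor time uses 74 of 74 (binding).
From A_Bᵀ y = c: 6·y_cooling + 4·y_reactor time = 44; 6·y_cooling + 2·y_reactor time = 37.
→ y_cooling = 5 and y_reactor time = 3.5.
Shadow price of reactor time = 3.5.

3.5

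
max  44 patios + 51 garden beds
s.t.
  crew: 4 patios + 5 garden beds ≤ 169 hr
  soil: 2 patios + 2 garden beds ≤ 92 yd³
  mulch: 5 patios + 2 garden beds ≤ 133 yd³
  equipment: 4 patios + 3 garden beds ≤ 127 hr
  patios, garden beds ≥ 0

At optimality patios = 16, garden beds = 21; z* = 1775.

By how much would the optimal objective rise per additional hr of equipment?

Binding: crew and equipment. Non-binding: soil (18 unused), mulch (11 unused).
Since soil, mulch are not tight, their duals are 0.
From A_Bᵀ y = c: 4·y_crew + 4·y_equipment = 44; 5·y_crew + 3·y_equipment = 51.
This yields shadow prices y_crew = 9, y_equipment = 2.
Shadow price of equipment = 2.

2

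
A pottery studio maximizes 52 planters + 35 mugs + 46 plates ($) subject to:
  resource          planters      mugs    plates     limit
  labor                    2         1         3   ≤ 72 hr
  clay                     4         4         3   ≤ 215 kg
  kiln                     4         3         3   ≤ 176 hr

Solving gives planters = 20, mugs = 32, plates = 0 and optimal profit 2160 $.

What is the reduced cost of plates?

-5

Check each constraint at x*: labor 72/72 (tight); clay 208/215 (slack 7); kiln 176/176 (tight).
Slack constraints have shadow price 0 (complementary slackness).
From A_Bᵀ y = c: 2·y_labor + 4·y_kiln = 52; 1·y_labor + 3·y_kiln = 35.
→ y_labor = 8 and y_kiln = 9.
Reduced cost of plates: c₃ − yᵀa₃ = 46 − (8·3 + 9·3) = 46 − 51 = -5.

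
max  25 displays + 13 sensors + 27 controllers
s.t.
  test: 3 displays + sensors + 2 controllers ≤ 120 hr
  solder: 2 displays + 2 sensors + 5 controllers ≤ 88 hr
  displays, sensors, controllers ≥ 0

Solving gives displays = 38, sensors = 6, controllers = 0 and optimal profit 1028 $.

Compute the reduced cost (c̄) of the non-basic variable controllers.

Both test and solder are binding at x*.
From A_Bᵀ y = c: 3·y_test + 2·y_solder = 25; 1·y_test + 2·y_solder = 13.
Solving: y_test = 6, y_solder = 3.5.
Reduced cost of controllers: c₃ − yᵀa₃ = 27 − (6·2 + 3.5·5) = 27 − 29.5 = -2.5.

-2.5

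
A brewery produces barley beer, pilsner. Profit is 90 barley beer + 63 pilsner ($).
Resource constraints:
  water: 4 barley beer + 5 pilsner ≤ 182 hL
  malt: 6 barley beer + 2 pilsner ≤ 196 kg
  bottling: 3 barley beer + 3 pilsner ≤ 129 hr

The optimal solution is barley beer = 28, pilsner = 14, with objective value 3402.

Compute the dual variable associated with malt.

Check each constraint at x*: water 182/182 (tight); malt 196/196 (tight); bottling 126/129 (slack 3).
Slack constraints have shadow price 0 (complementary slackness).
From A_Bᵀ y = c: 4·y_water + 6·y_malt = 90; 5·y_water + 2·y_malt = 63.
This yields shadow prices y_water = 9, y_malt = 9.
Shadow price of malt = 9.

9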